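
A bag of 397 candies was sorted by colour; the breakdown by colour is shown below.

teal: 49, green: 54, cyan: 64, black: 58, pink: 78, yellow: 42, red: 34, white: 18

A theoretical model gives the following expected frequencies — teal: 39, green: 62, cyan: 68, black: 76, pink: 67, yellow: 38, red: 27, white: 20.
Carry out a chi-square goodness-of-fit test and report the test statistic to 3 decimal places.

χ² = (49−39)²/39 + (54−62)²/62 + (64−68)²/68 + (58−76)²/76 + (78−67)²/67 + (42−38)²/38 + (34−27)²/27 + (18−20)²/20
   = 2.5641 + 1.0323 + 0.2353 + 4.2632 + 1.8060 + 0.4211 + 1.8148 + 0.2000
Sum = 12.337

12.337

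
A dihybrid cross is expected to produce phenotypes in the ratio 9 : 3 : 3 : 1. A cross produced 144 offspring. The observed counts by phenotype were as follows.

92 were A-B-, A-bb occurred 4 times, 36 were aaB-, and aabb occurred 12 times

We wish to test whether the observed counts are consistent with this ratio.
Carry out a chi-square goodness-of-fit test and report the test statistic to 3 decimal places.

Ratio total = 16. Expected counts: 144×9/16 = 81, 144×3/16 = 27, 144×3/16 = 27, 144×1/16 = 9.
χ² = (92−81)²/81 + (4−27)²/27 + (36−27)²/27 + (12−9)²/9
   = 1.4938 + 19.5926 + 3.0000 + 1.0000
Sum = 25.086

25.086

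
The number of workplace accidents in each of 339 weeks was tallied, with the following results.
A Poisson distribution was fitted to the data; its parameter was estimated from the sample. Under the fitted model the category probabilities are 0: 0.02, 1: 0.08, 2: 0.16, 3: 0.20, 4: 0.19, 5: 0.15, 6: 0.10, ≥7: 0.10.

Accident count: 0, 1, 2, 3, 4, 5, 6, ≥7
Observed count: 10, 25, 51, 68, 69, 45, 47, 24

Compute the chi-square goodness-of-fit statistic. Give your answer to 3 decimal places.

10.843

Expected counts E_i = n·p_i: 339×0.02 = 6.78, 339×0.08 = 27.12, 339×0.16 = 54.24, 339×0.20 = 67.8, 339×0.19 = 64.41, 339×0.15 = 50.85, 339×0.10 = 33.9, 339×0.10 = 33.9.
cat         O        E   (O−E)²/E
0          10     6.78     1.5293
1          25    27.12     0.1657
2          51    54.24     0.1935
3          68     67.8     0.0006
4          69    64.41     0.3271
5          45    50.85     0.6730
6          47     33.9     5.0622
≥7         24     33.9     2.8912
Sum = 10.843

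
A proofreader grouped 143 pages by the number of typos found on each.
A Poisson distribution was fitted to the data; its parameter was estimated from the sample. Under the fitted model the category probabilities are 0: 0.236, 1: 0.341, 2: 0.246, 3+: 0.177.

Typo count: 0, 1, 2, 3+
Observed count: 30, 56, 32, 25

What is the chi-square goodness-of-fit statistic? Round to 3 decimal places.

1.781

Expected counts E_i = n·p_i: 143×0.236 = 33.748, 143×0.341 = 48.763, 143×0.246 = 35.178, 143×0.177 = 25.311.
χ² = (30−33.748)²/33.748 + (56−48.763)²/48.763 + (32−35.178)²/35.178 + (25−25.311)²/25.311
   = 0.4162 + 1.0741 + 0.2871 + 0.0038
Sum = 1.781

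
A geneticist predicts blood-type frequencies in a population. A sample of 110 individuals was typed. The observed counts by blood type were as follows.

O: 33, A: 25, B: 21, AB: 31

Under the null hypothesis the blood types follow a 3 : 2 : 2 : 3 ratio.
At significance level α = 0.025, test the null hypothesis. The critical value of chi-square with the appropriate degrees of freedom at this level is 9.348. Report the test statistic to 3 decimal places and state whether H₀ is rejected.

Ratio total = 10. Expected counts: 110×3/10 = 33, 110×2/10 = 22, 110×2/10 = 22, 110×3/10 = 33.
χ² = (33−33)²/33 + (25−22)²/22 + (21−22)²/22 + (31−33)²/33
   = 0.0000 + 0.4091 + 0.0455 + 0.1212
Sum = 0.576
df = 3. Since 0.576 < 9.348, we do not reject H₀.

0.576; do not reject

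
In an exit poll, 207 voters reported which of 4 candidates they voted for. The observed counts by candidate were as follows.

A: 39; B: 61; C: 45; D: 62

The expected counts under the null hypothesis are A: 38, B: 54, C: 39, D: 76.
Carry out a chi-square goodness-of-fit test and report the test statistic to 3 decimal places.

4.436

A: (39 − 38)²/38 = 1/38 = 0.0263
B: (61 − 54)²/54 = 49/54 = 0.9074
C: (45 − 39)²/39 = 36/39 = 0.9231
D: (62 − 76)²/76 = 196/76 = 2.5789
Sum = 4.436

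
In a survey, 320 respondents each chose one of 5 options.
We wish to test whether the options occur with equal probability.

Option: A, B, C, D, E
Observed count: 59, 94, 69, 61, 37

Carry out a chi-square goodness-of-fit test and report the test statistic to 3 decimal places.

Expected count for each of the 5 categories: 320/5 = 64.
cat         O        E   (O−E)²/E
A          59       64     0.3906
B          94       64    14.0625
C          69       64     0.3906
D          61       64     0.1406
E          37       64    11.3906
Sum = 26.375

26.375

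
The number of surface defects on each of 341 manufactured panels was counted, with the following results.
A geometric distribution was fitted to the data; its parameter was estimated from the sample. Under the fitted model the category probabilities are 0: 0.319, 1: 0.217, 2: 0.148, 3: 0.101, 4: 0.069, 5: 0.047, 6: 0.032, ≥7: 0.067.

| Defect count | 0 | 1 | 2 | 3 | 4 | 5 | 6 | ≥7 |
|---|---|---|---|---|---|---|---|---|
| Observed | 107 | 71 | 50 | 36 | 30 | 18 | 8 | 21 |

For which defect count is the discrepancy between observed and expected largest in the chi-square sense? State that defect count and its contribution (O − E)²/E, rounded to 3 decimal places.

Expected counts E_i = n·p_i: 341×0.319 = 108.779, 341×0.217 = 73.997, 341×0.148 = 50.468, 341×0.101 = 34.441, 341×0.069 = 23.529, 341×0.047 = 16.027, 341×0.032 = 10.912, 341×0.067 = 22.847.
cat         O        E   (O−E)²/E
0         107  108.779     0.0291
1          71   73.997     0.1214
2          50   50.468     0.0043
3          36   34.441     0.0706
4          30   23.529     1.7797
5          18   16.027     0.2429
6           8   10.912     0.7771
≥7         21   22.847     0.1493
The largest term is for 4: 1.780.

4, 1.780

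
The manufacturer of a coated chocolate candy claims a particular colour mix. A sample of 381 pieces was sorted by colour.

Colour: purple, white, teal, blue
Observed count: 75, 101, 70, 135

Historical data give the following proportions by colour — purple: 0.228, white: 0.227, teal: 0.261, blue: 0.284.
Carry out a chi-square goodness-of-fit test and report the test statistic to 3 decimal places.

Expected counts E_i = n·p_i: 381×0.228 = 86.868, 381×0.227 = 86.487, 381×0.261 = 99.441, 381×0.284 = 108.204.
cat         O        E   (O−E)²/E
purple     75   86.868     1.6214
white     101   86.487     2.4354
teal       70   99.441     8.7164
blue      135  108.204     6.6359
Sum = 19.409

19.409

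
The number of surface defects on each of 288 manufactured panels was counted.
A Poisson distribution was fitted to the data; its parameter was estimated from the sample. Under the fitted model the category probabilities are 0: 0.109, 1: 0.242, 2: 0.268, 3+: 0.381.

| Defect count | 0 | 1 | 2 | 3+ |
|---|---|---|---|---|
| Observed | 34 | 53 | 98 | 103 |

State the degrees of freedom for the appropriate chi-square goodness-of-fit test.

There are k = 4 categories and 1 parameter estimated from the data, so df = 4 − 1 − 1 = 2.

2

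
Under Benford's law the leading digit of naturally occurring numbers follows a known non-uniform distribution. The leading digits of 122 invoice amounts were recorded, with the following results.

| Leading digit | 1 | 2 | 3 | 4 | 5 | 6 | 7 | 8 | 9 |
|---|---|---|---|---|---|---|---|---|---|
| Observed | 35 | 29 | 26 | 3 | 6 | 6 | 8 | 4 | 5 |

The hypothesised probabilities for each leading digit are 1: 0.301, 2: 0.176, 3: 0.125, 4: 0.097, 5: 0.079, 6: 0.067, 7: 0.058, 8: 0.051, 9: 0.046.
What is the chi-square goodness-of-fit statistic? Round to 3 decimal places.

Expected counts E_i = n·p_i: 122×0.301 = 36.722, 122×0.176 = 21.472, 122×0.125 = 15.25, 122×0.097 = 11.834, 122×0.079 = 9.638, 122×0.067 = 8.174, 122×0.058 = 7.076, 122×0.051 = 6.222, 122×0.046 = 5.612.
cat         O        E   (O−E)²/E
1          35   36.722     0.0807
2          29   21.472     2.6393
3          26    15.25     7.5779
4           3   11.834     6.5945
5           6    9.638     1.3732
6           6    8.174     0.5782
7           8    7.076     0.1207
8           4    6.222     0.7935
9           5    5.612     0.0667
Sum = 19.825

19.825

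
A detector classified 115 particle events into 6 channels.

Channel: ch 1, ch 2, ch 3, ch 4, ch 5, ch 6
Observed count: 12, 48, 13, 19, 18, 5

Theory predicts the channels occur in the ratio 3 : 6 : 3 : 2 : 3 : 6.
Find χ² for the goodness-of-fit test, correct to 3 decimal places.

41.200

Ratio total = 23. Expected counts: 115×3/23 = 15, 115×6/23 = 30, 115×3/23 = 15, 115×2/23 = 10, 115×3/23 = 15, 115×6/23 = 30.
cat         O        E   (O−E)²/E
ch 1       12       15     0.6000
ch 2       48       30    10.8000
ch 3       13       15     0.2667
ch 4       19       10     8.1000
ch 5       18       15     0.6000
ch 6        5       30    20.8333
Sum = 41.200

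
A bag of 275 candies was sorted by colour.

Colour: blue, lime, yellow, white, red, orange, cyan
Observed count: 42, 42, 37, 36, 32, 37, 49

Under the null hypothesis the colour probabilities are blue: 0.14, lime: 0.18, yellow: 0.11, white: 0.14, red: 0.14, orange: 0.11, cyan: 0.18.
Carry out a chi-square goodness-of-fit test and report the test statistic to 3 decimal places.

Expected counts E_i = n·p_i: 275×0.14 = 38.5, 275×0.18 = 49.5, 275×0.11 = 30.25, 275×0.14 = 38.5, 275×0.14 = 38.5, 275×0.11 = 30.25, 275×0.18 = 49.5.
cat         O        E   (O−E)²/E
blue       42     38.5     0.3182
lime       42     49.5     1.1364
yellow     37    30.25     1.5062
white      36     38.5     0.1623
red        32     38.5     1.0974
orange     37    30.25     1.5062
cyan       49     49.5     0.0051
Sum = 5.732

5.732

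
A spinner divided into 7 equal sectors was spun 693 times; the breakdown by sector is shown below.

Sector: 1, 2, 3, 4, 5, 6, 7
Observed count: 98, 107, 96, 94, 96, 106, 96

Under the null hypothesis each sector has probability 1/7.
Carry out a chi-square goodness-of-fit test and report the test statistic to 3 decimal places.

1.677

Expected count for each of the 7 categories: 693/7 = 99.
cat         O        E   (O−E)²/E
1          98       99     0.0101
2         107       99     0.6465
3          96       99     0.0909
4          94       99     0.2525
5          96       99     0.0909
6         106       99     0.4949
7          96       99     0.0909
Sum = 1.677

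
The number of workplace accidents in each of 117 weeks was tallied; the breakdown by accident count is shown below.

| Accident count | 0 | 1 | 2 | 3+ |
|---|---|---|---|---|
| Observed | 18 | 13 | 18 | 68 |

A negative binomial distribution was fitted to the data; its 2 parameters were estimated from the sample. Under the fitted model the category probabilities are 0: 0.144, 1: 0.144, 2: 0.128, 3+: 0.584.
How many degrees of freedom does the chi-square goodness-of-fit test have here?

There are k = 4 categories and 2 parameters estimated from the data, so df = 4 − 1 − 2 = 1.

1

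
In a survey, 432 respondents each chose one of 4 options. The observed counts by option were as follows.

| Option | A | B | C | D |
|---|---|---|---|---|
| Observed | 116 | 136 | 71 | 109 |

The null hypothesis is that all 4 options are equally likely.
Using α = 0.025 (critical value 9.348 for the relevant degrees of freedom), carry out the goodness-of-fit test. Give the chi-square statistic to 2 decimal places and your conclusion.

20.54; reject

Expected count for each of the 4 categories: 432/4 = 108.
cat         O        E   (O−E)²/E
A         116      108      0.593
B         136      108      7.259
C          71      108     12.676
D         109      108      0.009
Sum = 20.54
df = 3. Since 20.54 > 9.348, we reject H₀.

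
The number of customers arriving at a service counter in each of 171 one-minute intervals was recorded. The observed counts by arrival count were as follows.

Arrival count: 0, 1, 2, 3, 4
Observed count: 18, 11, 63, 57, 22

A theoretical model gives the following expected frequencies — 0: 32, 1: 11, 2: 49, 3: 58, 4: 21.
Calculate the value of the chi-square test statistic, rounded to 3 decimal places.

χ² = (18−32)²/32 + (11−11)²/11 + (63−49)²/49 + (57−58)²/58 + (22−21)²/21
   = 6.1250 + 0.0000 + 4.0000 + 0.0172 + 0.0476
Sum = 10.190

10.190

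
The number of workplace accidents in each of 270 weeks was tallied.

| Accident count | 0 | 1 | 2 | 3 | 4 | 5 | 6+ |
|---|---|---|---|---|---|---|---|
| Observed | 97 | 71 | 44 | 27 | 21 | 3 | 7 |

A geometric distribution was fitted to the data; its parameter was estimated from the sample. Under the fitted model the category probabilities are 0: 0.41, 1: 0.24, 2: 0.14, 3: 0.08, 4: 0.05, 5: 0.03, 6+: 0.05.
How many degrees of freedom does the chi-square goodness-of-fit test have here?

5

There are k = 7 categories and 1 parameter estimated from the data, so df = 7 − 1 − 1 = 5.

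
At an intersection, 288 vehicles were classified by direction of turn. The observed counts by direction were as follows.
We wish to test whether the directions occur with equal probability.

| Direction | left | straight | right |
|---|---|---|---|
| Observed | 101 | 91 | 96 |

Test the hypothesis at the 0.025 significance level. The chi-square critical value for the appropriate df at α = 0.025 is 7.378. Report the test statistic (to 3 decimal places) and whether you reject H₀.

Under H₀ each category has probability 1/3, so each expected count is 288/3 = 96.
χ² = (101−96)²/96 + (91−96)²/96 + (96−96)²/96
   = 0.2604 + 0.2604 + 0.0000
Sum = 0.521
df = 2. Since 0.521 < 7.378, we do not reject H₀.

0.521; do not reject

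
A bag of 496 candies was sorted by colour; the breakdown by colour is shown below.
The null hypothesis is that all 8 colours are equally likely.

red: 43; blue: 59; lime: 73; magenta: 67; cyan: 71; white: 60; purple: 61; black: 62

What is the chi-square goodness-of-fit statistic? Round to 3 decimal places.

9.710

Under H₀ each category has probability 1/8, so each expected count is 496/8 = 62.
red: (43 − 62)²/62 = 361/62 = 5.8226
blue: (59 − 62)²/62 = 9/62 = 0.1452
lime: (73 − 62)²/62 = 121/62 = 1.9516
magenta: (67 − 62)²/62 = 25/62 = 0.4032
cyan: (71 − 62)²/62 = 81/62 = 1.3065
white: (60 − 62)²/62 = 4/62 = 0.0645
purple: (61 − 62)²/62 = 1/62 = 0.0161
black: (62 − 62)²/62 = 0/62 = 0.0000
Sum = 9.710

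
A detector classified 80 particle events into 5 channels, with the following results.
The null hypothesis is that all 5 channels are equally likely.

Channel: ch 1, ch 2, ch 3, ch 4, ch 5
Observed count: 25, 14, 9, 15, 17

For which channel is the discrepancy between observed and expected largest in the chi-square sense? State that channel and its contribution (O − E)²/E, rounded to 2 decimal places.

Expected count for each of the 5 categories: 80/5 = 16.
cat         O        E   (O−E)²/E
ch 1       25       16      5.063
ch 2       14       16      0.250
ch 3        9       16      3.063
ch 4       15       16      0.063
ch 5       17       16      0.063
The largest term is for ch 1: 5.06.

ch 1, 5.06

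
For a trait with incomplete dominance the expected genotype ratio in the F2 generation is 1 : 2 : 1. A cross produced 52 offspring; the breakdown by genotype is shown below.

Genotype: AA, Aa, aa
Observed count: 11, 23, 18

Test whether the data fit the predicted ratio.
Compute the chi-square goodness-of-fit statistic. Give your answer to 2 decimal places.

2.58

Ratio total = 4. Expected counts: 52×1/4 = 13, 52×2/4 = 26, 52×1/4 = 13.
cat         O        E   (O−E)²/E
AA         11       13      0.308
Aa         23       26      0.346
aa         18       13      1.923
Sum = 2.58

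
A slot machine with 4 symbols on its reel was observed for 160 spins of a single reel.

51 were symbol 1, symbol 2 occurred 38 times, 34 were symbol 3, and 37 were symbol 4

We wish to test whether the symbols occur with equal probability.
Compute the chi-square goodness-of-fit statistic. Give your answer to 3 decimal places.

Expected count for each of the 4 categories: 160/4 = 40.
χ² = (51−40)²/40 + (38−40)²/40 + (34−40)²/40 + (37−40)²/40
   = 3.0250 + 0.1000 + 0.9000 + 0.2250
Sum = 4.250

4.250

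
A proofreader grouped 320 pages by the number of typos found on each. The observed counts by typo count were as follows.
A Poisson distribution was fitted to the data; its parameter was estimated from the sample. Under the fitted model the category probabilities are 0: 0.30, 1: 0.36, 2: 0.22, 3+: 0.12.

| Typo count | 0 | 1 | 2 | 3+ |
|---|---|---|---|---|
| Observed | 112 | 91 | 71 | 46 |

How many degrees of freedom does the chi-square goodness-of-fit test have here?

2

There are k = 4 categories and 1 parameter estimated from the data, so df = 4 − 1 − 1 = 2.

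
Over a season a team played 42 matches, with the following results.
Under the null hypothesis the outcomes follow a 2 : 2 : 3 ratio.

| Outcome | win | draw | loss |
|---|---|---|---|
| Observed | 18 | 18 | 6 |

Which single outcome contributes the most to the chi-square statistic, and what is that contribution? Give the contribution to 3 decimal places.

Ratio total = 7. Expected counts: 42×2/7 = 12, 42×2/7 = 12, 42×3/7 = 18.
cat         O        E   (O−E)²/E
win        18       12     3.0000
draw       18       12     3.0000
loss        6       18     8.0000
The largest term is for loss: 8.000.

loss, 8.000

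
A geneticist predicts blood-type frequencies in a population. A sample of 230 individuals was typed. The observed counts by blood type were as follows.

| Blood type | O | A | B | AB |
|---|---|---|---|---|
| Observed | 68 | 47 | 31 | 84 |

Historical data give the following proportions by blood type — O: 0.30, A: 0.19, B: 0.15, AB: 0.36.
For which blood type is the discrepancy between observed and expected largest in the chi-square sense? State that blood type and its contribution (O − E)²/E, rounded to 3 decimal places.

B, 0.355

Expected counts E_i = n·p_i: 230×0.30 = 69, 230×0.19 = 43.7, 230×0.15 = 34.5, 230×0.36 = 82.8.
χ² = (68−69)²/69 + (47−43.7)²/43.7 + (31−34.5)²/34.5 + (84−82.8)²/82.8
   = 0.0145 + 0.2492 + 0.3551 + 0.0174
The largest term is for B: 0.355.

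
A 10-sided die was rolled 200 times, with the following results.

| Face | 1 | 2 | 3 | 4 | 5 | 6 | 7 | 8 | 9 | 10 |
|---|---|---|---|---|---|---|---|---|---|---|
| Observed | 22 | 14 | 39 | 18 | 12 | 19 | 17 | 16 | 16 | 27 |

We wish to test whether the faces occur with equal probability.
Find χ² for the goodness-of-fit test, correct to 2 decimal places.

Expected count for each of the 10 categories: 200/10 = 20.
χ² = (22−20)²/20 + (14−20)²/20 + (39−20)²/20 + (18−20)²/20 + (12−20)²/20 + (19−20)²/20 + (17−20)²/20 + (16−20)²/20 + (16−20)²/20 + (27−20)²/20
   = 0.200 + 1.800 + 18.050 + 0.200 + 3.200 + 0.050 + 0.450 + 0.800 + 0.800 + 2.450
Sum = 28.00

28.00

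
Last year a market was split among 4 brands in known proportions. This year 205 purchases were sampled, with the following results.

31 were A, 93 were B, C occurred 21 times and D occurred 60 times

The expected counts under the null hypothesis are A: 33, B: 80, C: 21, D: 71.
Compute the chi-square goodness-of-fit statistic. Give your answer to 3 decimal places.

χ² = (31−33)²/33 + (93−80)²/80 + (21−21)²/21 + (60−71)²/71
   = 0.1212 + 2.1125 + 0.0000 + 1.7042
Sum = 3.938

3.938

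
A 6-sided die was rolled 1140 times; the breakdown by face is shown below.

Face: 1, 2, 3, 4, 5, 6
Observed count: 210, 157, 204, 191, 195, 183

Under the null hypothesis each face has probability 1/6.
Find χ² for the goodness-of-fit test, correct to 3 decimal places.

9.263

Expected count for each of the 6 categories: 1140/6 = 190.
χ² = (210−190)²/190 + (157−190)²/190 + (204−190)²/190 + (191−190)²/190 + (195−190)²/190 + (183−190)²/190
   = 2.1053 + 5.7316 + 1.0316 + 0.0053 + 0.1316 + 0.2579
Sum = 9.263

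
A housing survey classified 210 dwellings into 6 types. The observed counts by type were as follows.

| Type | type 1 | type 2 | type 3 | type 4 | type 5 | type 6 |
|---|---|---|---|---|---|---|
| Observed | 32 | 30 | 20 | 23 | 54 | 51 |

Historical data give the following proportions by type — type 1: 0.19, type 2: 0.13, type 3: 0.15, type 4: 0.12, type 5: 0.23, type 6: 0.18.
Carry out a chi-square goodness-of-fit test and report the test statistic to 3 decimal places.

Expected counts E_i = n·p_i: 210×0.19 = 39.9, 210×0.13 = 27.3, 210×0.15 = 31.5, 210×0.12 = 25.2, 210×0.23 = 48.3, 210×0.18 = 37.8.
χ² = (32−39.9)²/39.9 + (30−27.3)²/27.3 + (20−31.5)²/31.5 + (23−25.2)²/25.2 + (54−48.3)²/48.3 + (51−37.8)²/37.8
   = 1.5642 + 0.2670 + 4.1984 + 0.1921 + 0.6727 + 4.6095
Sum = 11.504

11.504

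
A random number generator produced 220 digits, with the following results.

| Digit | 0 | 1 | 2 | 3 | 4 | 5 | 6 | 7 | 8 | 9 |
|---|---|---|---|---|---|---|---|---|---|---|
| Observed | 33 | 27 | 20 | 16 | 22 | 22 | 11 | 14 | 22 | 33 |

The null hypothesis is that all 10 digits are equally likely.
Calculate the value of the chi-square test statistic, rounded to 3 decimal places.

22.364

Expected count for each of the 10 categories: 220/10 = 22.
χ² = (33−22)²/22 + (27−22)²/22 + (20−22)²/22 + (16−22)²/22 + (22−22)²/22 + (22−22)²/22 + (11−22)²/22 + (14−22)²/22 + (22−22)²/22 + (33−22)²/22
   = 5.5000 + 1.1364 + 0.1818 + 1.6364 + 0.0000 + 0.0000 + 5.5000 + 2.9091 + 0.0000 + 5.5000
Sum = 22.364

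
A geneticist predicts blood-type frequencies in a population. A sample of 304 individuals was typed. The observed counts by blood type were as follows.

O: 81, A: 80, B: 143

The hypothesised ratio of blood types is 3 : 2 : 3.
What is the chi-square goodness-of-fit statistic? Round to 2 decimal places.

Ratio total = 8. Expected counts: 304×3/8 = 114, 304×2/8 = 76, 304×3/8 = 114.
cat         O        E   (O−E)²/E
O          81      114      9.553
A          80       76      0.211
B         143      114      7.377
Sum = 17.14

17.14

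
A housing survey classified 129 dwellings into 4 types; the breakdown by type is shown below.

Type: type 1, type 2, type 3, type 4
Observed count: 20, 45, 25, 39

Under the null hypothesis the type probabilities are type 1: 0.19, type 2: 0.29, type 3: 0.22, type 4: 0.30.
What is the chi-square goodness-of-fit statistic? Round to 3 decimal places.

Expected counts E_i = n·p_i: 129×0.19 = 24.51, 129×0.29 = 37.41, 129×0.22 = 28.38, 129×0.30 = 38.7.
cat         O        E   (O−E)²/E
type 1     20    24.51     0.8299
type 2     45    37.41     1.5399
type 3     25    28.38     0.4026
type 4     39     38.7     0.0023
Sum = 2.775

2.775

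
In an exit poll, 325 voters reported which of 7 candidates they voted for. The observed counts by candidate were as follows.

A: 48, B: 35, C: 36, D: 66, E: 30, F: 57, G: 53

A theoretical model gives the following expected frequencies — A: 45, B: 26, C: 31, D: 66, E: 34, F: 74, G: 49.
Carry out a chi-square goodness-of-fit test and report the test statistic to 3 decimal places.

χ² = (48−45)²/45 + (35−26)²/26 + (36−31)²/31 + (66−66)²/66 + (30−34)²/34 + (57−74)²/74 + (53−49)²/49
   = 0.2000 + 3.1154 + 0.8065 + 0.0000 + 0.4706 + 3.9054 + 0.3265
Sum = 8.824

8.824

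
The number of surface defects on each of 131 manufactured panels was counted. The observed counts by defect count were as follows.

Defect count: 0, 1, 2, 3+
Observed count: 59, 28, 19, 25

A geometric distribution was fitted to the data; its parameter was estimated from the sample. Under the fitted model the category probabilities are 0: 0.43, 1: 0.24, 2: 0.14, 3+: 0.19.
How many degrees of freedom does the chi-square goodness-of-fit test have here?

There are k = 4 categories and 1 parameter estimated from the data, so df = 4 − 1 − 1 = 2.

2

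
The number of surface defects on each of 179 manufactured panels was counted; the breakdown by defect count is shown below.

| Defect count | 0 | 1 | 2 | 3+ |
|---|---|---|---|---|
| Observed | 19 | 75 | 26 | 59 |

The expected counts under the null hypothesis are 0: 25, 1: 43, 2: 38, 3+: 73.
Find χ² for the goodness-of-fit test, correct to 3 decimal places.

31.728

cat         O        E   (O−E)²/E
0          19       25     1.4400
1          75       43    23.8140
2          26       38     3.7895
3+         59       73     2.6849
Sum = 31.728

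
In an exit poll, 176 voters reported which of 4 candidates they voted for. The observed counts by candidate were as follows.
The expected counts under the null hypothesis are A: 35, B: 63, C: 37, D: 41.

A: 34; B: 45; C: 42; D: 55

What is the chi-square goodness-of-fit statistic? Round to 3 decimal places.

A: (34 − 35)²/35 = 1/35 = 0.0286
B: (45 − 63)²/63 = 324/63 = 5.1429
C: (42 − 37)²/37 = 25/37 = 0.6757
D: (55 − 41)²/41 = 196/41 = 4.7805
Sum = 10.628

10.628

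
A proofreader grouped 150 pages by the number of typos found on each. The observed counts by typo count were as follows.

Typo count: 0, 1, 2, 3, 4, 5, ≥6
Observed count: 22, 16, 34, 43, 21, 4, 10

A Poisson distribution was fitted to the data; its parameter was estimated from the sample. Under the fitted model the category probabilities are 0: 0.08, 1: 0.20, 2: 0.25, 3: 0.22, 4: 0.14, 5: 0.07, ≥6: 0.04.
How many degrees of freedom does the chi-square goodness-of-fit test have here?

There are k = 7 categories and 1 parameter estimated from the data, so df = 7 − 1 − 1 = 5.

5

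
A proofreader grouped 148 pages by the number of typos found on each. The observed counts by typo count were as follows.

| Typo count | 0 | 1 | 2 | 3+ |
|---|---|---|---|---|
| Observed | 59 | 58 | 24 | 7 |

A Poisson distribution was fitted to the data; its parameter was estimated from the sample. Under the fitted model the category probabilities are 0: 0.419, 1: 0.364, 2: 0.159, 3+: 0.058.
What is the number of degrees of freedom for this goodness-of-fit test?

2

There are k = 4 categories and 1 parameter estimated from the data, so df = 4 − 1 − 1 = 2.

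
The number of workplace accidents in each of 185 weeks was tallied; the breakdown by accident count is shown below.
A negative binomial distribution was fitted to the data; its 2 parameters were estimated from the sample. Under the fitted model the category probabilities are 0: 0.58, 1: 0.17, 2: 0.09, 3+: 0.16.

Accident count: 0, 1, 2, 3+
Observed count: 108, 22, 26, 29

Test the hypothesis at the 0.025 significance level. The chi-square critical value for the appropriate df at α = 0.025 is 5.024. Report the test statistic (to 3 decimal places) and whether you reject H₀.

Expected counts E_i = n·p_i: 185×0.58 = 107.3, 185×0.17 = 31.45, 185×0.09 = 16.65, 185×0.16 = 29.6.
χ² = (108−107.3)²/107.3 + (22−31.45)²/31.45 + (26−16.65)²/16.65 + (29−29.6)²/29.6
   = 0.0046 + 2.8395 + 5.2506 + 0.0122
Sum = 8.107
df = 1. Since 8.107 > 5.024, we reject H₀.

8.107; reject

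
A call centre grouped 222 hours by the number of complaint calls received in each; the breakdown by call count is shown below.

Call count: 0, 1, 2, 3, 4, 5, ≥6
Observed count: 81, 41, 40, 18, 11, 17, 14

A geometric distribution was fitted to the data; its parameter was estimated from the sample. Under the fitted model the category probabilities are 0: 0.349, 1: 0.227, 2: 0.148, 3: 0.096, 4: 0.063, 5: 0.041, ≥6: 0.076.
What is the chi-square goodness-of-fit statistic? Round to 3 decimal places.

Expected counts E_i = n·p_i: 222×0.349 = 77.478, 222×0.227 = 50.394, 222×0.148 = 32.856, 222×0.096 = 21.312, 222×0.063 = 13.986, 222×0.041 = 9.102, 222×0.076 = 16.872.
cat         O        E   (O−E)²/E
0          81   77.478     0.1601
1          41   50.394     1.7511
2          40   32.856     1.5533
3          18   21.312     0.5147
4          11   13.986     0.6375
5          17    9.102     6.8533
≥6         14   16.872     0.4889
Sum = 11.959

11.959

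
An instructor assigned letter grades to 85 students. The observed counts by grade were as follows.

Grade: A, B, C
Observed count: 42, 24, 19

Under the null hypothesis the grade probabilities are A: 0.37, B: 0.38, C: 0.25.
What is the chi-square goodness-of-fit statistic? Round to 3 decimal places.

Expected counts E_i = n·p_i: 85×0.37 = 31.45, 85×0.38 = 32.3, 85×0.25 = 21.25.
A: (42 − 31.45)²/31.45 = 111.3025/31.45 = 3.5390
B: (24 − 32.3)²/32.3 = 68.89/32.3 = 2.1328
C: (19 − 21.25)²/21.25 = 5.0625/21.25 = 0.2382
Sum = 5.910

5.910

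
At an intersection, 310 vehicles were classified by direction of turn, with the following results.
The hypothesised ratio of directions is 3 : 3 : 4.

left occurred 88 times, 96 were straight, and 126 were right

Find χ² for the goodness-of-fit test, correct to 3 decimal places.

Ratio total = 10. Expected counts: 310×3/10 = 93, 310×3/10 = 93, 310×4/10 = 124.
cat           O        E   (O−E)²/E
left         88       93     0.2688
straight     96       93     0.0968
right       126      124     0.0323
Sum = 0.398

0.398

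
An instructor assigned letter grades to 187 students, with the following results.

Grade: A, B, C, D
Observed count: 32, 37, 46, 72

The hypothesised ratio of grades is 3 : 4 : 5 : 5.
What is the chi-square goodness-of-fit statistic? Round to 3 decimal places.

Ratio total = 17. Expected counts: 187×3/17 = 33, 187×4/17 = 44, 187×5/17 = 55, 187×5/17 = 55.
χ² = (32−33)²/33 + (37−44)²/44 + (46−55)²/55 + (72−55)²/55
   = 0.0303 + 1.1136 + 1.4727 + 5.2545
Sum = 7.871

7.871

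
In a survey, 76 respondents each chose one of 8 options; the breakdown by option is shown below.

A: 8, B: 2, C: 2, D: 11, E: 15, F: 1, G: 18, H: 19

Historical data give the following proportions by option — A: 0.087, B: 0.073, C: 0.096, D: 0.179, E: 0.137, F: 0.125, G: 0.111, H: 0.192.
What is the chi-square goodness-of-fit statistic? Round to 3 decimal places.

28.704

Expected counts E_i = n·p_i: 76×0.087 = 6.612, 76×0.073 = 5.548, 76×0.096 = 7.296, 76×0.179 = 13.604, 76×0.137 = 10.412, 76×0.125 = 9.5, 76×0.111 = 8.436, 76×0.192 = 14.592.
cat         O        E   (O−E)²/E
A           8    6.612     0.2914
B           2    5.548     2.2690
C           2    7.296     3.8442
D          11   13.604     0.4984
E          15   10.412     2.0217
F           1      9.5     7.6053
G          18    8.436    10.8428
H          19   14.592     1.3316
Sum = 28.704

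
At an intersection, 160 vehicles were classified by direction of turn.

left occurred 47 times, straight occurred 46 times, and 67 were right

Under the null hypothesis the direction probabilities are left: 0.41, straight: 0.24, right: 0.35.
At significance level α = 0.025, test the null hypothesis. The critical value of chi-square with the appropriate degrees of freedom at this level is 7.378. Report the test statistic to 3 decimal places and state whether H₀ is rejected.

8.939; reject

Expected counts E_i = n·p_i: 160×0.41 = 65.6, 160×0.24 = 38.4, 160×0.35 = 56.
cat           O        E   (O−E)²/E
left         47     65.6     5.2738
straight     46     38.4     1.5042
right        67       56     2.1607
Sum = 8.939
df = 2. Since 8.939 > 7.378, we reject H₀.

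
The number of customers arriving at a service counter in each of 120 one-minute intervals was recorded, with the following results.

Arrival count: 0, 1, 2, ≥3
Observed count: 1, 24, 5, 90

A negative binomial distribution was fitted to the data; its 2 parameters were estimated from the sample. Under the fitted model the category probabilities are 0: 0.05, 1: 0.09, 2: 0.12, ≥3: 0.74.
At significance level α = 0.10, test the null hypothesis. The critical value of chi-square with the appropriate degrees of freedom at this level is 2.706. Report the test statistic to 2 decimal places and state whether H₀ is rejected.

26.45; reject

Expected counts E_i = n·p_i: 120×0.05 = 6, 120×0.09 = 10.8, 120×0.12 = 14.4, 120×0.74 = 88.8.
χ² = (1−6)²/6 + (24−10.8)²/10.8 + (5−14.4)²/14.4 + (90−88.8)²/88.8
   = 4.167 + 16.133 + 6.136 + 0.016
Sum = 26.45
df = 1. Since 26.45 > 2.706, we reject H₀.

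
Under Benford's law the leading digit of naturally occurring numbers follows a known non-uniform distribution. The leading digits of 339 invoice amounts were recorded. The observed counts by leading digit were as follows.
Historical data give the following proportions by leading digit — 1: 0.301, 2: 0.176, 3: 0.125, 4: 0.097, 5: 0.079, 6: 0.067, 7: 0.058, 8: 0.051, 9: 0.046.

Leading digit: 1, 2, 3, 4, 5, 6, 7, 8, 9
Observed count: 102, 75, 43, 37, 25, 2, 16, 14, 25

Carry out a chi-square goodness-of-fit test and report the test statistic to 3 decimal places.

30.455

Expected counts E_i = n·p_i: 339×0.301 = 102.039, 339×0.176 = 59.664, 339×0.125 = 42.375, 339×0.097 = 32.883, 339×0.079 = 26.781, 339×0.067 = 22.713, 339×0.058 = 19.662, 339×0.051 = 17.289, 339×0.046 = 15.594.
χ² = (102−102.039)²/102.039 + (75−59.664)²/59.664 + (43−42.375)²/42.375 + (37−32.883)²/32.883 + (25−26.781)²/26.781 + (2−22.713)²/22.713 + (16−19.662)²/19.662 + (14−17.289)²/17.289 + (25−15.594)²/15.594
   = 0.0000 + 3.9420 + 0.0092 + 0.5155 + 0.1184 + 18.8891 + 0.6820 + 0.6257 + 5.6735
Sum = 30.455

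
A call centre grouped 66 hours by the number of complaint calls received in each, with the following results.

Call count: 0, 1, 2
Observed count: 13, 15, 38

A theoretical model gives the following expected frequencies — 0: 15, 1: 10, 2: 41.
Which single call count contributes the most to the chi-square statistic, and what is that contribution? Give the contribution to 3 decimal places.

1, 2.500

cat         O        E   (O−E)²/E
0          13       15     0.2667
1          15       10     2.5000
2          38       41     0.2195
The largest term is for 1: 2.500.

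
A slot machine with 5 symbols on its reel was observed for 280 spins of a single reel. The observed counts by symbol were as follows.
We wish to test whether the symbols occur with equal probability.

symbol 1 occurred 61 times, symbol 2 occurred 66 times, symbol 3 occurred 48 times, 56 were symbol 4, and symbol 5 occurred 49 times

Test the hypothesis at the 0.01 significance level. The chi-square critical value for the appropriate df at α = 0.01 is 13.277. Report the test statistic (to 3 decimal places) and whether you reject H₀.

4.250; do not reject

Expected count for each of the 5 categories: 280/5 = 56.
cat           O        E   (O−E)²/E
symbol 1     61       56     0.4464
symbol 2     66       56     1.7857
symbol 3     48       56     1.1429
symbol 4     56       56     0.0000
symbol 5     49       56     0.8750
Sum = 4.250
df = 4. Since 4.250 < 13.277, we do not reject H₀.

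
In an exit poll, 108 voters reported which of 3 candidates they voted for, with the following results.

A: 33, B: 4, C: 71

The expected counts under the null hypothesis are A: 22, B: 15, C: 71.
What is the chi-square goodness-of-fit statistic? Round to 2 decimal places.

13.57

cat         O        E   (O−E)²/E
A          33       22      5.500
B           4       15      8.067
C          71       71      0.000
Sum = 13.57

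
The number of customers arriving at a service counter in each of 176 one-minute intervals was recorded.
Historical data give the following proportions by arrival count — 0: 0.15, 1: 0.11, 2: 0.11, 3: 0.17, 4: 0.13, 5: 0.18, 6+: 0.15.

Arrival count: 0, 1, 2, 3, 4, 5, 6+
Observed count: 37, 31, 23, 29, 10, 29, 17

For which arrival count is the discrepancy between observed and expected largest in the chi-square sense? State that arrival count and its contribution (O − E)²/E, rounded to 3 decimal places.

4, 7.251

Expected counts E_i = n·p_i: 176×0.15 = 26.4, 176×0.11 = 19.36, 176×0.11 = 19.36, 176×0.17 = 29.92, 176×0.13 = 22.88, 176×0.18 = 31.68, 176×0.15 = 26.4.
χ² = (37−26.4)²/26.4 + (31−19.36)²/19.36 + (23−19.36)²/19.36 + (29−29.92)²/29.92 + (10−22.88)²/22.88 + (29−31.68)²/31.68 + (17−26.4)²/26.4
   = 4.2561 + 6.9984 + 0.6844 + 0.0283 + 7.2506 + 0.2267 + 3.3470
The largest term is for 4: 7.251.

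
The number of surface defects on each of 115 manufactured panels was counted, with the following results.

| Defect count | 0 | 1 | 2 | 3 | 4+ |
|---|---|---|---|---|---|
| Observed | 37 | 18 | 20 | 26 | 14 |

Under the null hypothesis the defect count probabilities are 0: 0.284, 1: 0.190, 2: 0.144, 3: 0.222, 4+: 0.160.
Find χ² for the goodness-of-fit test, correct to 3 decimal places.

Expected counts E_i = n·p_i: 115×0.284 = 32.66, 115×0.190 = 21.85, 115×0.144 = 16.56, 115×0.222 = 25.53, 115×0.160 = 18.4.
cat         O        E   (O−E)²/E
0          37    32.66     0.5767
1          18    21.85     0.6784
2          20    16.56     0.7146
3          26    25.53     0.0087
4+         14     18.4     1.0522
Sum = 3.031

3.031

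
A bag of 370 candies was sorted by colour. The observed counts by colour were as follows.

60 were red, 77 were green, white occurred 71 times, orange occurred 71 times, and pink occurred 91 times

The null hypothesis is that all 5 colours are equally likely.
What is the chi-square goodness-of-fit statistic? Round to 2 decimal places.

Expected count for each of the 5 categories: 370/5 = 74.
χ² = (60−74)²/74 + (77−74)²/74 + (71−74)²/74 + (71−74)²/74 + (91−74)²/74
   = 2.649 + 0.122 + 0.122 + 0.122 + 3.905
Sum = 6.92

6.92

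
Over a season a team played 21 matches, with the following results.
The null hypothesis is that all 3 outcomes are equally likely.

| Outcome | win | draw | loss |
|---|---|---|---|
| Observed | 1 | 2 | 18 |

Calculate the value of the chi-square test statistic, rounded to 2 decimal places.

Expected count for each of the 3 categories: 21/3 = 7.
win: (1 − 7)²/7 = 36/7 = 5.143
draw: (2 − 7)²/7 = 25/7 = 3.571
loss: (18 − 7)²/7 = 121/7 = 17.286
Sum = 26.00

26.00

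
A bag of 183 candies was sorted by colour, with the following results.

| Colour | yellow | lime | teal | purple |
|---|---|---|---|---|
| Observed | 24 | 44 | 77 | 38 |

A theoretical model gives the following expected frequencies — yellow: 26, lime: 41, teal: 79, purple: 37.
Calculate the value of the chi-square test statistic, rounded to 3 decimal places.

0.451

cat         O        E   (O−E)²/E
yellow     24       26     0.1538
lime       44       41     0.2195
teal       77       79     0.0506
purple     38       37     0.0270
Sum = 0.451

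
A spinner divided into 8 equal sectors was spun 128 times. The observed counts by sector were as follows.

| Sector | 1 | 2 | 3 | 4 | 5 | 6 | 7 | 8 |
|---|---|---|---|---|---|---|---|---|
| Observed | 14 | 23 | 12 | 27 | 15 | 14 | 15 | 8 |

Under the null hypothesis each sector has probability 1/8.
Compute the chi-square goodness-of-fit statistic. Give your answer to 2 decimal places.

Expected count for each of the 8 categories: 128/8 = 16.
χ² = (14−16)²/16 + (23−16)²/16 + (12−16)²/16 + (27−16)²/16 + (15−16)²/16 + (14−16)²/16 + (15−16)²/16 + (8−16)²/16
   = 0.250 + 3.063 + 1.000 + 7.563 + 0.063 + 0.250 + 0.063 + 4.000
Sum = 16.25

16.25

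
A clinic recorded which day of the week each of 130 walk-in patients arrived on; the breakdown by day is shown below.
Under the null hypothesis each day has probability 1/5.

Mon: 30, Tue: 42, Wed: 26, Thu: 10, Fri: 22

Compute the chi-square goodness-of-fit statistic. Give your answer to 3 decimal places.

20.923

Under H₀ each category has probability 1/5, so each expected count is 130/5 = 26.
χ² = (30−26)²/26 + (42−26)²/26 + (26−26)²/26 + (10−26)²/26 + (22−26)²/26
   = 0.6154 + 9.8462 + 0.0000 + 9.8462 + 0.6154
Sum = 20.923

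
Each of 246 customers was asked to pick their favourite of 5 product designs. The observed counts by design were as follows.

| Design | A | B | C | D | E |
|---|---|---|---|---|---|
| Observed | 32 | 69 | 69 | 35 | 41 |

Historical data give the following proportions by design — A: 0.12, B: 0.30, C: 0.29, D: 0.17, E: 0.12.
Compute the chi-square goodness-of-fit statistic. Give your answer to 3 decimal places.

Expected counts E_i = n·p_i: 246×0.12 = 29.52, 246×0.30 = 73.8, 246×0.29 = 71.34, 246×0.17 = 41.82, 246×0.12 = 29.52.
cat         O        E   (O−E)²/E
A          32    29.52     0.2083
B          69     73.8     0.3122
C          69    71.34     0.0768
D          35    41.82     1.1122
E          41    29.52     4.4644
Sum = 6.174

6.174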